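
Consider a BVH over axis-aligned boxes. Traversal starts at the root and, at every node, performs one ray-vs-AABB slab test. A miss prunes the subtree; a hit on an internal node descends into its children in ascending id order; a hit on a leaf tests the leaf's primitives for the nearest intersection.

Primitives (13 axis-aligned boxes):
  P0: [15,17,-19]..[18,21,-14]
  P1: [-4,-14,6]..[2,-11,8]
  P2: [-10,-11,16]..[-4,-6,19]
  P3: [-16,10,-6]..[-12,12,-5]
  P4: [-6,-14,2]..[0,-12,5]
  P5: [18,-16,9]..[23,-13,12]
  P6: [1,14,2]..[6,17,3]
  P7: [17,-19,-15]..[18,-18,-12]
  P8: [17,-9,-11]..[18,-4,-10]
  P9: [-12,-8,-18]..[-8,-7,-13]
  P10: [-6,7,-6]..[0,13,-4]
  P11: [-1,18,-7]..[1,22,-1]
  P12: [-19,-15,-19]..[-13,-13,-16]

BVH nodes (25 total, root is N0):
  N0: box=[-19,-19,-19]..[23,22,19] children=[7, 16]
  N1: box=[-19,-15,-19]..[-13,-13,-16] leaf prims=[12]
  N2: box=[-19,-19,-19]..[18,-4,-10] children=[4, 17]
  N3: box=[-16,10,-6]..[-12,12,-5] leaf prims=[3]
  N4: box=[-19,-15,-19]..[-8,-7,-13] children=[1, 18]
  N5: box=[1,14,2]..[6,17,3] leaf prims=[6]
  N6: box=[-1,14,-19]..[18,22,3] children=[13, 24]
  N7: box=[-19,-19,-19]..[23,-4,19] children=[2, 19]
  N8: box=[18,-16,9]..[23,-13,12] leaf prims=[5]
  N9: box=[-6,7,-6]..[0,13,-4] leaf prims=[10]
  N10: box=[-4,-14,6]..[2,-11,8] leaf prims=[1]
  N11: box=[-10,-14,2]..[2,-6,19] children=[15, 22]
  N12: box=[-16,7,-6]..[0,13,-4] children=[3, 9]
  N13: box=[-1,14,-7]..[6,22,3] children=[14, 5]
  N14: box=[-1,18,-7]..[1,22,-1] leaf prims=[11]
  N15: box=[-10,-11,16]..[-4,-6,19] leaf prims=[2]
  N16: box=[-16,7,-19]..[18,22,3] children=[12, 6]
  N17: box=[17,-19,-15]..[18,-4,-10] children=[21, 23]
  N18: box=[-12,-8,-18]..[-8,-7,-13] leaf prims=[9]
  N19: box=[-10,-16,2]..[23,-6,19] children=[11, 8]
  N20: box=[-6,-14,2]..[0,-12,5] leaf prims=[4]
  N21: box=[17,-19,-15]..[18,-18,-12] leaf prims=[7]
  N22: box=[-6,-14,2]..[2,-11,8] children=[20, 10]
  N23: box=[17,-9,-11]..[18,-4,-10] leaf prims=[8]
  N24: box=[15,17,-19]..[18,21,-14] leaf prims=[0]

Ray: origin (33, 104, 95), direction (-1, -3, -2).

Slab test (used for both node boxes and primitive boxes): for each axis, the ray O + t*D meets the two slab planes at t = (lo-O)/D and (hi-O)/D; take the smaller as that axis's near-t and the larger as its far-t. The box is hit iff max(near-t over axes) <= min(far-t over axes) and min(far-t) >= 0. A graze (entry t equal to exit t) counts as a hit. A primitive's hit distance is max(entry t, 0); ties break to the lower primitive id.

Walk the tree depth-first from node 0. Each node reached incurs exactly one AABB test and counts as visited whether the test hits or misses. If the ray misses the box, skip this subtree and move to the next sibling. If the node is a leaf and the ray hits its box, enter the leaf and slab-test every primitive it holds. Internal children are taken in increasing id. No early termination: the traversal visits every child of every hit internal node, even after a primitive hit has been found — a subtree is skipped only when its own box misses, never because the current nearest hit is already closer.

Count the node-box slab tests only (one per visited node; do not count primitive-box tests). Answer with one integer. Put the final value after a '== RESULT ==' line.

Trace the traversal:
N0 x:[10,52] y:[82/3,41] z:[38,57] -> hit [38,41], descend [7, 16]
  N7 x:[10,52] y:[36,41] z:[38,57] -> hit [38,41], descend [2, 19]
    N2 x:[15,52] y:[36,41] z:[105/2,57] -> miss, prune
    N19 x:[10,43] y:[110/3,40] z:[38,93/2] -> hit [38,40], descend [8, 11]
      N8 x:[10,15] y:[39,40] z:[83/2,43] -> miss, prune
      N11 x:[31,43] y:[110/3,118/3] z:[38,93/2] -> hit [38,118/3], descend [15, 22]
        N15 x:[37,43] y:[110/3,115/3] z:[38,79/2] -> hit [38,115/3] leaf, test {P2@t=38}
        N22 x:[31,39] y:[115/3,118/3] z:[87/2,93/2] -> miss, prune
  N16 x:[15,49] y:[82/3,97/3] z:[46,57] -> miss, prune

order=[0, 7, 2, 19, 8, 11, 15, 22, 16]  |boxes|=9  |leaves|=1  hit=P2

== RESULT ==
9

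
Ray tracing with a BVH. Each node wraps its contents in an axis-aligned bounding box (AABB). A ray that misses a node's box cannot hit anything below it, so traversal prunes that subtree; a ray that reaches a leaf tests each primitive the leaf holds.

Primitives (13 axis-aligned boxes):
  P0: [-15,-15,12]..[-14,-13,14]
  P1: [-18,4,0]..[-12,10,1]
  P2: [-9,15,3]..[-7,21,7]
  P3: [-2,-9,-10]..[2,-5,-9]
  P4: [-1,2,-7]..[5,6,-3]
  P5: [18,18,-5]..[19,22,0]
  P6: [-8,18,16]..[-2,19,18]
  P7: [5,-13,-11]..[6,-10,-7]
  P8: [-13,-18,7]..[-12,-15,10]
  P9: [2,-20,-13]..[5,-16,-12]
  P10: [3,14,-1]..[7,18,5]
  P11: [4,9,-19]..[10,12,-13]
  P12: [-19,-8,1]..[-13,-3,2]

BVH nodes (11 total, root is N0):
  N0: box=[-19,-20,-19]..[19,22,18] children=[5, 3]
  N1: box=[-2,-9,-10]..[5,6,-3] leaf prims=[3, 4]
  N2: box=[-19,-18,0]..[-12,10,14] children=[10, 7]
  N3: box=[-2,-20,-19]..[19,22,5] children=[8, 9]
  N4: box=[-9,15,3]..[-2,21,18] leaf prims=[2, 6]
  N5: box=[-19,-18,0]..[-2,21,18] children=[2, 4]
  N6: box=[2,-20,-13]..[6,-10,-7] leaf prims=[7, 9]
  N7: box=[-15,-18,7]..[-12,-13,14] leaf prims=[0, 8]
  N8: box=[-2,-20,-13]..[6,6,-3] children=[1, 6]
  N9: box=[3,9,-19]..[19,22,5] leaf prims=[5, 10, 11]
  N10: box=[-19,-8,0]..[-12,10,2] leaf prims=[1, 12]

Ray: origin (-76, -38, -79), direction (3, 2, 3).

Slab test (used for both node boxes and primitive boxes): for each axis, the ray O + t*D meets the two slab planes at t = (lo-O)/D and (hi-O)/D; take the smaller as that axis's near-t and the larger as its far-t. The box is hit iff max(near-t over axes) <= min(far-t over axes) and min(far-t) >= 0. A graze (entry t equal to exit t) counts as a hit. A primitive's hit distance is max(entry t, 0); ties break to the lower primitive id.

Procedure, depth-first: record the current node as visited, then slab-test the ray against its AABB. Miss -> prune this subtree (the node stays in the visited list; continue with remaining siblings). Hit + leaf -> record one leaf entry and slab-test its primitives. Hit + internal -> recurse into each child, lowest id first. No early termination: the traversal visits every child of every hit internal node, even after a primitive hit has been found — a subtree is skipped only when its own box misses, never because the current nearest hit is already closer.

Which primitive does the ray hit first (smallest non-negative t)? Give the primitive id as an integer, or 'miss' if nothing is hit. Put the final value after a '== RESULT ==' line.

Trace the traversal:
N0 x:[19,95/3] y:[9,30] z:[20,97/3] -> hit [20,30], descend [3, 5]
  N3 x:[74/3,95/3] y:[9,30] z:[20,28] -> hit [74/3,28], descend [8, 9]
    N8 x:[74/3,82/3] y:[9,22] z:[22,76/3] -> miss, prune
    N9 x:[79/3,95/3] y:[47/2,30] z:[20,28] -> hit [79/3,28] leaf, test {P5(miss), P10@t=79/3, P11(miss)}
  N5 x:[19,74/3] y:[10,59/2] z:[79/3,97/3] -> miss, prune

Summary -> nodes [0, 3, 8, 9, 5]; box-tests=5; leaf-entries=1; first=P10

== RESULT ==
10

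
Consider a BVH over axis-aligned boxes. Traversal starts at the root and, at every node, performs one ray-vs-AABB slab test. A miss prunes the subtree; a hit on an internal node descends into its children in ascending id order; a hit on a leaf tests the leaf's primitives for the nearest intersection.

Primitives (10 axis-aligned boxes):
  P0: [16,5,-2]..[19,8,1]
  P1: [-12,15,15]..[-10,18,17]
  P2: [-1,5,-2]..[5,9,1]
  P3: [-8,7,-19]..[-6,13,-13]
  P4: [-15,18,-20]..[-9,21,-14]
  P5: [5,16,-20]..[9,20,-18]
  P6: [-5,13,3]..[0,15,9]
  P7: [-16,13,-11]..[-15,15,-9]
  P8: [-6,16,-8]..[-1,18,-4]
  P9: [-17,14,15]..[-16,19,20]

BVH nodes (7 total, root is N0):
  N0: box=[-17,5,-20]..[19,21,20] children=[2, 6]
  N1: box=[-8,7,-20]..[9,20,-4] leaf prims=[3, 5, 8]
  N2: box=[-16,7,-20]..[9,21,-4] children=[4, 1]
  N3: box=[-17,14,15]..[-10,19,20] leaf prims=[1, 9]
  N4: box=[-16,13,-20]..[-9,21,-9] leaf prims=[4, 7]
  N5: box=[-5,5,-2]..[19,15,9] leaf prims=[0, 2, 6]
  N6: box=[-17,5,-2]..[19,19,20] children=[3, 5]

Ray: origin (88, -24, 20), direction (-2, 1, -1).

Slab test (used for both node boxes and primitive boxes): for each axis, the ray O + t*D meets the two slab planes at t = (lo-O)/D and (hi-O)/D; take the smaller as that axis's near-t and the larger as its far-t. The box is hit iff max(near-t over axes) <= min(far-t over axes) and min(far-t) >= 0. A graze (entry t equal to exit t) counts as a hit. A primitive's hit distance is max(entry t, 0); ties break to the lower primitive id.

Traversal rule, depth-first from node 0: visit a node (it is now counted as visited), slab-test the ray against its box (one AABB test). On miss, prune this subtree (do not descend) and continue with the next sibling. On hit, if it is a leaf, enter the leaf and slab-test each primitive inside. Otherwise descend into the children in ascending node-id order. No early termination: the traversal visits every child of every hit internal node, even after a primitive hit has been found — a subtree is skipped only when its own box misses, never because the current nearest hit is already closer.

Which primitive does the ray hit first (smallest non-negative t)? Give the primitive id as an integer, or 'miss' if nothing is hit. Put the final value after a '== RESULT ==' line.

Trace the traversal:
N0 x:[69/2,105/2] y:[29,45] z:[0,40] -> hit [69/2,40], descend [2, 6]
  N2 x:[79/2,52] y:[31,45] z:[24,40] -> hit [79/2,40], descend [1, 4]
    N1 x:[79/2,48] y:[31,44] z:[24,40] -> hit [79/2,40] leaf, test {P3(miss), P5@t=40, P8(miss)}
    N4 x:[97/2,52] y:[37,45] z:[29,40] -> miss, prune
  N6 x:[69/2,105/2] y:[29,43] z:[0,22] -> miss, prune

Visited [0, 2, 1, 4, 6]. Tests: 5 box, 1 leaf. Nearest: P5.

== RESULT ==
5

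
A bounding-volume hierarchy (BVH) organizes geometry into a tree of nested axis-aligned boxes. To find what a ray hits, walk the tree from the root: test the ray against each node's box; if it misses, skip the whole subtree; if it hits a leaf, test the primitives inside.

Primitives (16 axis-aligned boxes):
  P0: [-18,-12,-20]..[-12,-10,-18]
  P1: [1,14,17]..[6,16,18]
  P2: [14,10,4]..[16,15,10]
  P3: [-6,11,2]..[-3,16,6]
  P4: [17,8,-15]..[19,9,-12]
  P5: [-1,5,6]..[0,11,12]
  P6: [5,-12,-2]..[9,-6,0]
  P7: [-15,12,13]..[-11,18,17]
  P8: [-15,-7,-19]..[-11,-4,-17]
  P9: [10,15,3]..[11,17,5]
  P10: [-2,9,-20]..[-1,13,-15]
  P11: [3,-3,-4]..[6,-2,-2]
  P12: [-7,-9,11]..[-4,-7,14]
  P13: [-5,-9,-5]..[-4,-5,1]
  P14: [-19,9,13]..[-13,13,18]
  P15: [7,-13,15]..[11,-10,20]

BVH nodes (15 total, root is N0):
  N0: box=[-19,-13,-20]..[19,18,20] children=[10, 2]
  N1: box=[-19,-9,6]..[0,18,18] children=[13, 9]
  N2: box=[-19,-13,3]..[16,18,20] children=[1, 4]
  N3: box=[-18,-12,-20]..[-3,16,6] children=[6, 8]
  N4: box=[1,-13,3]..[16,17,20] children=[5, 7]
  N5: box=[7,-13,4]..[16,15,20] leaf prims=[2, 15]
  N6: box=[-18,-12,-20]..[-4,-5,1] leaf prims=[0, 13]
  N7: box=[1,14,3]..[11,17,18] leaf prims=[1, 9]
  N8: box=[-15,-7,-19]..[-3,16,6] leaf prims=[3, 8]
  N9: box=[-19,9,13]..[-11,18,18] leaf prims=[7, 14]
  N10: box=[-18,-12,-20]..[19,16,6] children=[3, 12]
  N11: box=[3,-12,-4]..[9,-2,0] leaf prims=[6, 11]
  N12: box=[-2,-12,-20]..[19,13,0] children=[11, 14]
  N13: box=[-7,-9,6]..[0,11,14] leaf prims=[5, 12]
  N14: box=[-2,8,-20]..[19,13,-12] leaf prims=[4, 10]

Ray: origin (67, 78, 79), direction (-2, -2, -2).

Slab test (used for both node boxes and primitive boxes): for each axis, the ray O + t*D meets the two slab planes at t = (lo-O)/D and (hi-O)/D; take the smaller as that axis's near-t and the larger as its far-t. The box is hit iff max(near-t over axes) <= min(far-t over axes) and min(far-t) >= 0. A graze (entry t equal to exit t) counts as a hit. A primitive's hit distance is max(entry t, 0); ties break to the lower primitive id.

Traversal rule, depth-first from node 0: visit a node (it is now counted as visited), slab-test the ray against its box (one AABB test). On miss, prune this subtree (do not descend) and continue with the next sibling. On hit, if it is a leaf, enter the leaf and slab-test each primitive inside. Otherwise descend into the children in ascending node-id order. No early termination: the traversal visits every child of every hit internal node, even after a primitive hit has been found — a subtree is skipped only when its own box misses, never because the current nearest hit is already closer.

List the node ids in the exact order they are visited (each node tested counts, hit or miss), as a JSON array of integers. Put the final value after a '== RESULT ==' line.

Walk:
N0 x:[24,43] y:[30,91/2] z:[59/2,99/2] -> hit [30,43], descend [2, 10]
  N2 x:[51/2,43] y:[30,91/2] z:[59/2,38] -> hit [30,38], descend [1, 4]
    N1 x:[67/2,43] y:[30,87/2] z:[61/2,73/2] -> hit [67/2,73/2], descend [9, 13]
      N9 x:[39,43] y:[30,69/2] z:[61/2,33] -> miss, prune
      N13 x:[67/2,37] y:[67/2,87/2] z:[65/2,73/2] -> hit [67/2,73/2] leaf, test {P5@t=67/2, P12(miss)}
    N4 x:[51/2,33] y:[61/2,91/2] z:[59/2,38] -> hit [61/2,33], descend [5, 7]
      N5 x:[51/2,30] y:[63/2,91/2] z:[59/2,75/2] -> miss, prune
      N7 x:[28,33] y:[61/2,32] z:[61/2,38] -> hit [61/2,32] leaf, test {P1@t=31, P9(miss)}
  N10 x:[24,85/2] y:[31,45] z:[73/2,99/2] -> hit [73/2,85/2], descend [3, 12]
    N3 x:[35,85/2] y:[31,45] z:[73/2,99/2] -> hit [73/2,85/2], descend [6, 8]
      N6 x:[71/2,85/2] y:[83/2,45] z:[39,99/2] -> hit [83/2,85/2] leaf, test {P0(miss), P13(miss)}
      N8 x:[35,41] y:[31,85/2] z:[73/2,49] -> hit [73/2,41] leaf, test {P3(miss), P8(miss)}
    N12 x:[24,69/2] y:[65/2,45] z:[79/2,99/2] -> miss, prune

order=[0, 2, 1, 9, 13, 4, 5, 7, 10, 3, 6, 8, 12]  |boxes|=13  |leaves|=4  hit=P1

== RESULT ==
[0, 2, 1, 9, 13, 4, 5, 7, 10, 3, 6, 8, 12]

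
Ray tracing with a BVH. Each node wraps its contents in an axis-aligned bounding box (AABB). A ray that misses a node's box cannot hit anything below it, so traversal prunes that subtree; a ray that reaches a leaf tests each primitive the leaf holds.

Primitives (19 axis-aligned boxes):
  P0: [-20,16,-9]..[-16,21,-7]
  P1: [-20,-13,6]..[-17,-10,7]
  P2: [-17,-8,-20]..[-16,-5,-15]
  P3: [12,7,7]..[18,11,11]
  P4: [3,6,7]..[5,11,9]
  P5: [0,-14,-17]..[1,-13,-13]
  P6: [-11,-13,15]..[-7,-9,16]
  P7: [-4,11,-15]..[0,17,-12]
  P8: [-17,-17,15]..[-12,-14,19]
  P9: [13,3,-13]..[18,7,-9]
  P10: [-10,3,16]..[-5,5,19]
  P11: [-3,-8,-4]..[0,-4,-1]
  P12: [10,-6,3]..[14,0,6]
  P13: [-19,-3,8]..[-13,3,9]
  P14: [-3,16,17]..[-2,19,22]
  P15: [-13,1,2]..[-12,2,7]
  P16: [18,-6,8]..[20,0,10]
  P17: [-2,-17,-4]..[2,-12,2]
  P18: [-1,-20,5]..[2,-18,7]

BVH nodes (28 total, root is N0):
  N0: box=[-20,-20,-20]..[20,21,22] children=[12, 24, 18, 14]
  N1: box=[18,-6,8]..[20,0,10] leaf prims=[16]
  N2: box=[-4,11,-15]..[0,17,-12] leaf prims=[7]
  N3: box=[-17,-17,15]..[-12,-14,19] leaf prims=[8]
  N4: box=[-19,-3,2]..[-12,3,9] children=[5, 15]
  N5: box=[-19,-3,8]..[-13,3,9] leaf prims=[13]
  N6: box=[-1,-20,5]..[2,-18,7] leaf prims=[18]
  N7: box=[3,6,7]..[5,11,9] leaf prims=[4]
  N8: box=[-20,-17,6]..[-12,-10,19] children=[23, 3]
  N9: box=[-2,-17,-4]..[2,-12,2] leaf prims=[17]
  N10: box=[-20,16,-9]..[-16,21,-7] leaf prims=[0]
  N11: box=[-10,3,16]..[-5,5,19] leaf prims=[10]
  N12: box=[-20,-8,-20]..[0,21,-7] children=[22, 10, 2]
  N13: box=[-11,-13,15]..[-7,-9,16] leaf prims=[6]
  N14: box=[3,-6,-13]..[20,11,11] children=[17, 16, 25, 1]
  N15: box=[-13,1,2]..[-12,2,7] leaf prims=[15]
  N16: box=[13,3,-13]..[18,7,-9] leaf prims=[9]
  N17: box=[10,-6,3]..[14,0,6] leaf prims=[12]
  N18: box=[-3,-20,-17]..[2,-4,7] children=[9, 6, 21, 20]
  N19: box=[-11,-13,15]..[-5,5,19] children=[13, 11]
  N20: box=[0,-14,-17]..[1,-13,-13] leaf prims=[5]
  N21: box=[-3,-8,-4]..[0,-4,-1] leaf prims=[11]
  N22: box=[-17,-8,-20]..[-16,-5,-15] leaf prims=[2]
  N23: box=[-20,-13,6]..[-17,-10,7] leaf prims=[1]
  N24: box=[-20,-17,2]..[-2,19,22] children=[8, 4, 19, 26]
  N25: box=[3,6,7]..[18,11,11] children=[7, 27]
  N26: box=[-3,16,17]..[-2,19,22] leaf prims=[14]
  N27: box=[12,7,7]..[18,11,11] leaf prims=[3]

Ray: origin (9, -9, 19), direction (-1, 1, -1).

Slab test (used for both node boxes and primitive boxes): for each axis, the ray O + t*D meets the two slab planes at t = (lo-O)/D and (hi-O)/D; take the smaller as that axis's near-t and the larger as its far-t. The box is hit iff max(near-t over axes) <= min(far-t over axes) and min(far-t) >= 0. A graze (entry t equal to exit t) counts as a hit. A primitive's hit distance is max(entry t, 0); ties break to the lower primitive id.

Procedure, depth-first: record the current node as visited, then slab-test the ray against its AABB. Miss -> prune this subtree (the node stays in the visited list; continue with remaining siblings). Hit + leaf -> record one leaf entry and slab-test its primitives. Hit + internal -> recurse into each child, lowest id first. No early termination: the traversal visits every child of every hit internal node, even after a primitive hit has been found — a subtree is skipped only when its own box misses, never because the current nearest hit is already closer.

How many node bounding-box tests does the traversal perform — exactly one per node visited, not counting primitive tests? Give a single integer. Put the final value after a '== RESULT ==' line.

Traverse from the root:
N0 x:[-11,29] y:[-11,30] z:[-3,39] -> hit [-3,29], descend [12, 14, 18, 24]
  N12 x:[9,29] y:[1,30] z:[26,39] -> hit [26,29], descend [2, 10, 22]
    N2 x:[9,13] y:[20,26] z:[31,34] -> miss, prune
    N10 x:[25,29] y:[25,30] z:[26,28] -> hit [26,28] leaf, test {P0@t=26}
    N22 x:[25,26] y:[1,4] z:[34,39] -> miss, prune
  N14 x:[-11,6] y:[3,20] z:[8,32] -> miss, prune
  N18 x:[7,12] y:[-11,5] z:[12,36] -> miss, prune
  N24 x:[11,29] y:[-8,28] z:[-3,17] -> hit [11,17], descend [4, 8, 19, 26]
    N4 x:[21,28] y:[6,12] z:[10,17] -> miss, prune
    N8 x:[21,29] y:[-8,-1] z:[0,13] -> miss, prune
    N19 x:[14,20] y:[-4,14] z:[0,4] -> miss, prune
    N26 x:[11,12] y:[25,28] z:[-3,2] -> miss, prune

Visited [0, 12, 2, 10, 22, 14, 18, 24, 4, 8, 19, 26]. Tests: 12 box, 1 leaf. Nearest: P0.

== RESULT ==
12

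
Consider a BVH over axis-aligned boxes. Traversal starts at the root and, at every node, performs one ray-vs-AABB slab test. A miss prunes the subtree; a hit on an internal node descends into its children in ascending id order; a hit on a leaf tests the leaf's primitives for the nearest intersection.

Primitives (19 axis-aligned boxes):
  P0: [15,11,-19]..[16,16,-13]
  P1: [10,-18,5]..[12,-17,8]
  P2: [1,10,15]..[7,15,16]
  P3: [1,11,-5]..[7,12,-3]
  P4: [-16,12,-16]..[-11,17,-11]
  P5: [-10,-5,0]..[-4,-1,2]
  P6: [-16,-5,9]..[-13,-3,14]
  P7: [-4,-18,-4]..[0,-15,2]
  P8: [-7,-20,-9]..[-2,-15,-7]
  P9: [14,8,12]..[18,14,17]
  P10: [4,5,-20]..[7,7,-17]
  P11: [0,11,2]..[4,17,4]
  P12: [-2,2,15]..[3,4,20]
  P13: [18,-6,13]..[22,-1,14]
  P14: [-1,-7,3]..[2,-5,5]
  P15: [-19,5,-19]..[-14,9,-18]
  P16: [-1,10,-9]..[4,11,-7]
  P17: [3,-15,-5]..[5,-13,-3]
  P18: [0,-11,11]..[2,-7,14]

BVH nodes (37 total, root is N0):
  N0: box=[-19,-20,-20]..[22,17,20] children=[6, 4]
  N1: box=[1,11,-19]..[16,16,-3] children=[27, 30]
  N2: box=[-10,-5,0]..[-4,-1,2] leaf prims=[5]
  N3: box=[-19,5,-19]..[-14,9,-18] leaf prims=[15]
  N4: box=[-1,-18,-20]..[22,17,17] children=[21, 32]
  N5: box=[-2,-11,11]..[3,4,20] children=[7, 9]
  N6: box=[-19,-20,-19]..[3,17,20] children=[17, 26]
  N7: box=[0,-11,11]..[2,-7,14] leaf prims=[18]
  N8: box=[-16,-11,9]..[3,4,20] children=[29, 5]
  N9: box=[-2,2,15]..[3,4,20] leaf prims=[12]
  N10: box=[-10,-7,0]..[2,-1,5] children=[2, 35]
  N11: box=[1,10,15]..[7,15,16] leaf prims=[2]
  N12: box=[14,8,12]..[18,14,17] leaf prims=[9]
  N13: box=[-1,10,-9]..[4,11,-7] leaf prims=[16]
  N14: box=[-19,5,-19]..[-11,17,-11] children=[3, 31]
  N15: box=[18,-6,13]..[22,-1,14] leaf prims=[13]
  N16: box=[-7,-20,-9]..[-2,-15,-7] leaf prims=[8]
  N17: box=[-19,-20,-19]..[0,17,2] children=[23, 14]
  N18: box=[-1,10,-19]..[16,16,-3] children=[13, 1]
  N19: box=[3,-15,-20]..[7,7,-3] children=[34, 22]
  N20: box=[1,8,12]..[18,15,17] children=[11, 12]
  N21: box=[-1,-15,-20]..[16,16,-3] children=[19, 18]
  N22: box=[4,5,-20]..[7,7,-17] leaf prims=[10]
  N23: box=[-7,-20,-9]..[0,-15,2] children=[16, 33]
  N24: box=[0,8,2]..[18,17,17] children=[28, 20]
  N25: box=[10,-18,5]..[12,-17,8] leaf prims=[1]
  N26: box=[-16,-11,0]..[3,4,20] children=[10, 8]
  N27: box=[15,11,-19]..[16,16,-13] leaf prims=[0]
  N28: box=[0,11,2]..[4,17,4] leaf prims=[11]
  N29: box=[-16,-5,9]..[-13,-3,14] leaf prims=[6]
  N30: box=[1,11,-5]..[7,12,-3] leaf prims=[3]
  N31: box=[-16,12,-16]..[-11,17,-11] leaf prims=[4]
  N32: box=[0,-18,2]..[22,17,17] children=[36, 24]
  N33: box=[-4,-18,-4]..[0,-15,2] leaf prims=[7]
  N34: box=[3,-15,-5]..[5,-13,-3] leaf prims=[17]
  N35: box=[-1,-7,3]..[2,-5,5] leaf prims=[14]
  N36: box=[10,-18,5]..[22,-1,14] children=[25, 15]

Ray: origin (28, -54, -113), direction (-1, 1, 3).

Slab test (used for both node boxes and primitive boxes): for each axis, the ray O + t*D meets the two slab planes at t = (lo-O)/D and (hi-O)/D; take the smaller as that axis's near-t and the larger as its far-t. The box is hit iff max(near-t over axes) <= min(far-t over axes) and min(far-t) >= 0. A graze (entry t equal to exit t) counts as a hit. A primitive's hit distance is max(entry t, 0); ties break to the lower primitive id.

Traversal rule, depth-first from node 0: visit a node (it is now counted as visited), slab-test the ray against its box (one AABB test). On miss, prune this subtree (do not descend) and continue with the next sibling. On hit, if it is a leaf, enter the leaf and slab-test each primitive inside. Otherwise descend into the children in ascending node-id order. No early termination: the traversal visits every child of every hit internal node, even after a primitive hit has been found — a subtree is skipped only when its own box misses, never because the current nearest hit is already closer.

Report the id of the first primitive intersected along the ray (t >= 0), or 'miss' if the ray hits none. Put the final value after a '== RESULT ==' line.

Trace the traversal:
N0 x:[6,47] y:[34,71] z:[31,133/3] -> hit [34,133/3], descend [4, 6]
  N4 x:[6,29] y:[36,71] z:[31,130/3] -> miss, prune
  N6 x:[25,47] y:[34,71] z:[94/3,133/3] -> hit [34,133/3], descend [17, 26]
    N17 x:[28,47] y:[34,71] z:[94/3,115/3] -> hit [34,115/3], descend [14, 23]
      N14 x:[39,47] y:[59,71] z:[94/3,34] -> miss, prune
      N23 x:[28,35] y:[34,39] z:[104/3,115/3] -> hit [104/3,35], descend [16, 33]
        N16 x:[30,35] y:[34,39] z:[104/3,106/3] -> hit [104/3,35] leaf, test {P8@t=104/3}
        N33 x:[28,32] y:[36,39] z:[109/3,115/3] -> miss, prune
    N26 x:[25,44] y:[43,58] z:[113/3,133/3] -> hit [43,44], descend [8, 10]
      N8 x:[25,44] y:[43,58] z:[122/3,133/3] -> hit [43,44], descend [5, 29]
        N5 x:[25,30] y:[43,58] z:[124/3,133/3] -> miss, prune
        N29 x:[41,44] y:[49,51] z:[122/3,127/3] -> miss, prune
      N10 x:[26,38] y:[47,53] z:[113/3,118/3] -> miss, prune

Summary -> nodes [0, 4, 6, 17, 14, 23, 16, 33, 26, 8, 5, 29, 10]; box-tests=13; leaf-entries=1; first=P8

== RESULT ==
8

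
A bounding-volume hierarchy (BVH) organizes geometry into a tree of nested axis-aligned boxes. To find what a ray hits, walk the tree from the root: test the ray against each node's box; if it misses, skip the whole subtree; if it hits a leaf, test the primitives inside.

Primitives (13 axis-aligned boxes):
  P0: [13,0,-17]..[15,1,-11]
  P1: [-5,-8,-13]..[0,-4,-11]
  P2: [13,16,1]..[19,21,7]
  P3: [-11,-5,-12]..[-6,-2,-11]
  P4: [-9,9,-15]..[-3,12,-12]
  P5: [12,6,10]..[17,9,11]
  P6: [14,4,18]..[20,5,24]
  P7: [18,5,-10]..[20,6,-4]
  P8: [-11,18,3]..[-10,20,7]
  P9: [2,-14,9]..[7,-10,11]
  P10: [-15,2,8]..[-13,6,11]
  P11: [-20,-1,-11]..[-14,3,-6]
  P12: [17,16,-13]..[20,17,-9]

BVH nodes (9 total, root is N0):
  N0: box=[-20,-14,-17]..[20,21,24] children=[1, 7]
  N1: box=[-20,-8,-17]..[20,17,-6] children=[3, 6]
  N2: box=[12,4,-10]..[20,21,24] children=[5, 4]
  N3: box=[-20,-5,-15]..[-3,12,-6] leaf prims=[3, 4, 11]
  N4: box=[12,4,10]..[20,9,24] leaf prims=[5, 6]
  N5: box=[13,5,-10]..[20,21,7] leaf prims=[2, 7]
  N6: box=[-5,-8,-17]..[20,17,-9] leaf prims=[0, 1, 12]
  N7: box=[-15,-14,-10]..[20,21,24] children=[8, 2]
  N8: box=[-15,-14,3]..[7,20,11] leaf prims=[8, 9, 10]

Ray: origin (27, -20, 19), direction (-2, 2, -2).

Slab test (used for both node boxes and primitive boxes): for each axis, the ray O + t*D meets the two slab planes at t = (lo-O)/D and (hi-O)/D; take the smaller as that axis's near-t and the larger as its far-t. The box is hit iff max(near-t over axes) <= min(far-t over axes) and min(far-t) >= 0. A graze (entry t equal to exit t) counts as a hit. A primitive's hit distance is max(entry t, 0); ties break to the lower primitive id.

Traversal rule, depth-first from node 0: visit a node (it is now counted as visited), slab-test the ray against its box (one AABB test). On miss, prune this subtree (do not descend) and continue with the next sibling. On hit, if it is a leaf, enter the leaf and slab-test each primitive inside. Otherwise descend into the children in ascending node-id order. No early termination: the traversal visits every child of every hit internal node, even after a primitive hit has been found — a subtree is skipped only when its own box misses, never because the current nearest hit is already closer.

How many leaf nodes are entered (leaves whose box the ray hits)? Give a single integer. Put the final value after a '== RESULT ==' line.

Walk:
N0 x:[7/2,47/2] y:[3,41/2] z:[-5/2,18] -> hit [7/2,18], descend [1, 7]
  N1 x:[7/2,47/2] y:[6,37/2] z:[25/2,18] -> hit [25/2,18], descend [3, 6]
    N3 x:[15,47/2] y:[15/2,16] z:[25/2,17] -> hit [15,16] leaf, test {P3(miss), P4@t=31/2, P11(miss)}
    N6 x:[7/2,16] y:[6,37/2] z:[14,18] -> hit [14,16] leaf, test {P0(miss), P1(miss), P12(miss)}
  N7 x:[7/2,21] y:[3,41/2] z:[-5/2,29/2] -> hit [7/2,29/2], descend [2, 8]
    N2 x:[7/2,15/2] y:[12,41/2] z:[-5/2,29/2] -> miss, prune
    N8 x:[10,21] y:[3,20] z:[4,8] -> miss, prune

Visited [0, 1, 3, 6, 7, 2, 8]. Tests: 7 box, 2 leaf. Nearest: P4.

== RESULT ==
2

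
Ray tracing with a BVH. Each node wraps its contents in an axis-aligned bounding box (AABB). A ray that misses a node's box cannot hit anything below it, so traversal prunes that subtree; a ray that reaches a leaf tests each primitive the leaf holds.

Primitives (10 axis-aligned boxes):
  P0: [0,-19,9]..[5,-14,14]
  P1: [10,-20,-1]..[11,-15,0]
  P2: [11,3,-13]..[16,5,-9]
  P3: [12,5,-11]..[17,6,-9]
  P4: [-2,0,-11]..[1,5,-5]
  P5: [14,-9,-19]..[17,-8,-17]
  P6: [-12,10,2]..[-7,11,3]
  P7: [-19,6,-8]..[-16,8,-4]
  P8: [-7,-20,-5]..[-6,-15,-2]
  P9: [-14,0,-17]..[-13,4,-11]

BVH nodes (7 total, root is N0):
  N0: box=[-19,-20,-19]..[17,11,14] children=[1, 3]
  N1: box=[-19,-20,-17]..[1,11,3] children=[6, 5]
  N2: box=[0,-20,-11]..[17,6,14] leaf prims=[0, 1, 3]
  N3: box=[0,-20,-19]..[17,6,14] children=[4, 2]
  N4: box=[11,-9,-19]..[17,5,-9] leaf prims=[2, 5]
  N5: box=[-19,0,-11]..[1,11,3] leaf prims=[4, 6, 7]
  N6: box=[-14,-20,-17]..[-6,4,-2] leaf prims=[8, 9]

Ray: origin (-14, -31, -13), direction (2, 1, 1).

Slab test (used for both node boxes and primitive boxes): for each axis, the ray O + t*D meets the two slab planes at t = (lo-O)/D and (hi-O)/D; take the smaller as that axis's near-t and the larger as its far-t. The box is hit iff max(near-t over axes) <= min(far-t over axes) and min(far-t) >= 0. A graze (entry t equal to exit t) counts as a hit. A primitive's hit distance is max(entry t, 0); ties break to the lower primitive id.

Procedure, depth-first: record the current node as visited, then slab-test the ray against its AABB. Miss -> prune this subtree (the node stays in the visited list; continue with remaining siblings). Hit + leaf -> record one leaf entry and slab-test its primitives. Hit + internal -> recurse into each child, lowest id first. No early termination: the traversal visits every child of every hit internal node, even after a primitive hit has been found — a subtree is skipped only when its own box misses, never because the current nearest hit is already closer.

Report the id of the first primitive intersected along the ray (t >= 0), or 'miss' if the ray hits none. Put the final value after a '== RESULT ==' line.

Walk:
N0 x:[-5/2,31/2] y:[11,42] z:[-6,27] -> hit [11,31/2], descend [1, 3]
  N1 x:[-5/2,15/2] y:[11,42] z:[-4,16] -> miss, prune
  N3 x:[7,31/2] y:[11,37] z:[-6,27] -> hit [11,31/2], descend [2, 4]
    N2 x:[7,31/2] y:[11,37] z:[2,27] -> hit [11,31/2] leaf, test {P0(miss), P1@t=12, P3(miss)}
    N4 x:[25/2,31/2] y:[22,36] z:[-6,4] -> miss, prune

order=[0, 1, 3, 2, 4]  |boxes|=5  |leaves|=1  hit=P1

== RESULT ==
1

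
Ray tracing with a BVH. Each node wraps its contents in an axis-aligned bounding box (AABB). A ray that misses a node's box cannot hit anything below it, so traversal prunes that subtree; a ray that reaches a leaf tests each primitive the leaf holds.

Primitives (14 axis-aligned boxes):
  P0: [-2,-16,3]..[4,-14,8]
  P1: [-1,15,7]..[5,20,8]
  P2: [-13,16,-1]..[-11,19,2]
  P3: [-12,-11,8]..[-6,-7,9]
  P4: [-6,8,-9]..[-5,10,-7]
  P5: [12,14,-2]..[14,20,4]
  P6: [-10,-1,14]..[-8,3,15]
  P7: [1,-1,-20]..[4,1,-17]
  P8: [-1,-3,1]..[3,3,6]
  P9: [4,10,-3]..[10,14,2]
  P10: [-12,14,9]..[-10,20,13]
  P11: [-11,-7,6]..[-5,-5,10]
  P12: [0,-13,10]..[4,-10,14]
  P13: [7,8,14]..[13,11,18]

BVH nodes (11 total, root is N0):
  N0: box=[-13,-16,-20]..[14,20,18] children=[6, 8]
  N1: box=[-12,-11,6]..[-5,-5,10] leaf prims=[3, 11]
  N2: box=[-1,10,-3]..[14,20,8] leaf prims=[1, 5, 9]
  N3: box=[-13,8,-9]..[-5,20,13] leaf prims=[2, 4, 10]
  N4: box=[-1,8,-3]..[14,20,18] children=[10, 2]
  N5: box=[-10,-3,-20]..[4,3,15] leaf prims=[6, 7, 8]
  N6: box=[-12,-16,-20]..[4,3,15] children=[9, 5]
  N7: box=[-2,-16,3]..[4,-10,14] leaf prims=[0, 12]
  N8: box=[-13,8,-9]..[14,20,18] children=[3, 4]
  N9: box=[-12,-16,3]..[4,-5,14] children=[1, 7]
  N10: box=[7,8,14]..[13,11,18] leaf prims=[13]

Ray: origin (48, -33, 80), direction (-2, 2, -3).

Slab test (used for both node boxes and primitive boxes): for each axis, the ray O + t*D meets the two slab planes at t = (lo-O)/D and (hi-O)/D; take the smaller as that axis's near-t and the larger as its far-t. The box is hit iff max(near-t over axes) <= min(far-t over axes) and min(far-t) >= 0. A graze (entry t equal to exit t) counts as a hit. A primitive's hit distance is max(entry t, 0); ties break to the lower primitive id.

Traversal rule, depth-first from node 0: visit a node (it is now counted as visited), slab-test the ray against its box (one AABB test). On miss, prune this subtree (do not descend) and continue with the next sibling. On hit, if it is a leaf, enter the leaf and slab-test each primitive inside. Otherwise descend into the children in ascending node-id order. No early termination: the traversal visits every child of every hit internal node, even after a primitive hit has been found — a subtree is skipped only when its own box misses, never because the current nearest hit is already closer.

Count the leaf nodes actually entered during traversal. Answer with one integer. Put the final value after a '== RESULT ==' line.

Traverse from the root:
N0 x:[17,61/2] y:[17/2,53/2] z:[62/3,100/3] -> hit [62/3,53/2], descend [6, 8]
  N6 x:[22,30] y:[17/2,18] z:[65/3,100/3] -> miss, prune
  N8 x:[17,61/2] y:[41/2,53/2] z:[62/3,89/3] -> hit [62/3,53/2], descend [3, 4]
    N3 x:[53/2,61/2] y:[41/2,53/2] z:[67/3,89/3] -> hit [53/2,53/2] leaf, test {P2(miss), P4(miss), P10(miss)}
    N4 x:[17,49/2] y:[41/2,53/2] z:[62/3,83/3] -> hit [62/3,49/2], descend [2, 10]
      N2 x:[17,49/2] y:[43/2,53/2] z:[24,83/3] -> hit [24,49/2] leaf, test {P1@t=24, P5(miss), P9(miss)}
      N10 x:[35/2,41/2] y:[41/2,22] z:[62/3,22] -> miss, prune

Summary -> nodes [0, 6, 8, 3, 4, 2, 10]; box-tests=7; leaf-entries=2; first=P1

== RESULT ==
2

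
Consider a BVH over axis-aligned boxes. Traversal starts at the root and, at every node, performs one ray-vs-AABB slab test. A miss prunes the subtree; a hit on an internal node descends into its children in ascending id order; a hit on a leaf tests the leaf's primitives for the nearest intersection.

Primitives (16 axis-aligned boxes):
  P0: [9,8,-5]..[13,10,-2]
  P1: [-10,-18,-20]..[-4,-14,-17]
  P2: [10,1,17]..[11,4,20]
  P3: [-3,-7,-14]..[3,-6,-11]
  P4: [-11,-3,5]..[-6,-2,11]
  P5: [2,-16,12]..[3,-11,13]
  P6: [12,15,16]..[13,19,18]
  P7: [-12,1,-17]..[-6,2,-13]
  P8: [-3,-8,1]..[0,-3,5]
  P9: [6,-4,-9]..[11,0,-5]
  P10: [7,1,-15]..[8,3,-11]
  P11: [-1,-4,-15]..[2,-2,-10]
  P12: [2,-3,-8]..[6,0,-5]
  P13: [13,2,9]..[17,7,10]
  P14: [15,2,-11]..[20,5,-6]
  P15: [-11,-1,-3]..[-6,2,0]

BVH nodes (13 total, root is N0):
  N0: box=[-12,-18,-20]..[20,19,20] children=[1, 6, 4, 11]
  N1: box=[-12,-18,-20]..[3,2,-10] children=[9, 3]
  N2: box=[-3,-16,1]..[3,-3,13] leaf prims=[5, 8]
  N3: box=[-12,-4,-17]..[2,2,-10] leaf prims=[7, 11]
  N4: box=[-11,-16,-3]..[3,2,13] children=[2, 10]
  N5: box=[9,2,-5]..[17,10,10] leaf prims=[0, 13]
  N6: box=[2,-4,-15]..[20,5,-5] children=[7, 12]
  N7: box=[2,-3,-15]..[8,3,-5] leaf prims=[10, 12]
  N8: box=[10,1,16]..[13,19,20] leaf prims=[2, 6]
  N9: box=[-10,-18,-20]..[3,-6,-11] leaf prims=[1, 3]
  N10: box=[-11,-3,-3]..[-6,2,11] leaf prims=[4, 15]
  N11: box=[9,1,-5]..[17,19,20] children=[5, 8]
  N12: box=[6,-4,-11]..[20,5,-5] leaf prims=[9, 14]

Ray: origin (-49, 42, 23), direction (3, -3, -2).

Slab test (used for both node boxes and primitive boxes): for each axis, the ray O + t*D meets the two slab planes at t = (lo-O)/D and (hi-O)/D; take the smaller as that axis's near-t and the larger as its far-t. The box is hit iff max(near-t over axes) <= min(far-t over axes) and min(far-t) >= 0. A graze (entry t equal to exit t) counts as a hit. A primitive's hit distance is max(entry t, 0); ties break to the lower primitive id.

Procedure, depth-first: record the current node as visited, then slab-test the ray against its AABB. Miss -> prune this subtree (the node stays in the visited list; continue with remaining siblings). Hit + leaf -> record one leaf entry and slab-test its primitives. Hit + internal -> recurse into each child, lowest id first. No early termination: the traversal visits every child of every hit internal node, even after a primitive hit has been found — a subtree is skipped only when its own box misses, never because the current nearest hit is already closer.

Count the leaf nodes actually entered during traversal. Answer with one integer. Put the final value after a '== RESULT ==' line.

Traverse from the root:
N0 x:[37/3,23] y:[23/3,20] z:[3/2,43/2] -> hit [37/3,20], descend [1, 4, 6, 11]
  N1 x:[37/3,52/3] y:[40/3,20] z:[33/2,43/2] -> hit [33/2,52/3], descend [3, 9]
    N3 x:[37/3,17] y:[40/3,46/3] z:[33/2,20] -> miss, prune
    N9 x:[13,52/3] y:[16,20] z:[17,43/2] -> hit [17,52/3] leaf, test {P1(miss), P3(miss)}
  N4 x:[38/3,52/3] y:[40/3,58/3] z:[5,13] -> miss, prune
  N6 x:[17,23] y:[37/3,46/3] z:[14,19] -> miss, prune
  N11 x:[58/3,22] y:[23/3,41/3] z:[3/2,14] -> miss, prune

Visited [0, 1, 3, 9, 4, 6, 11]. Tests: 7 box, 1 leaf. Nearest: miss.

== RESULT ==
1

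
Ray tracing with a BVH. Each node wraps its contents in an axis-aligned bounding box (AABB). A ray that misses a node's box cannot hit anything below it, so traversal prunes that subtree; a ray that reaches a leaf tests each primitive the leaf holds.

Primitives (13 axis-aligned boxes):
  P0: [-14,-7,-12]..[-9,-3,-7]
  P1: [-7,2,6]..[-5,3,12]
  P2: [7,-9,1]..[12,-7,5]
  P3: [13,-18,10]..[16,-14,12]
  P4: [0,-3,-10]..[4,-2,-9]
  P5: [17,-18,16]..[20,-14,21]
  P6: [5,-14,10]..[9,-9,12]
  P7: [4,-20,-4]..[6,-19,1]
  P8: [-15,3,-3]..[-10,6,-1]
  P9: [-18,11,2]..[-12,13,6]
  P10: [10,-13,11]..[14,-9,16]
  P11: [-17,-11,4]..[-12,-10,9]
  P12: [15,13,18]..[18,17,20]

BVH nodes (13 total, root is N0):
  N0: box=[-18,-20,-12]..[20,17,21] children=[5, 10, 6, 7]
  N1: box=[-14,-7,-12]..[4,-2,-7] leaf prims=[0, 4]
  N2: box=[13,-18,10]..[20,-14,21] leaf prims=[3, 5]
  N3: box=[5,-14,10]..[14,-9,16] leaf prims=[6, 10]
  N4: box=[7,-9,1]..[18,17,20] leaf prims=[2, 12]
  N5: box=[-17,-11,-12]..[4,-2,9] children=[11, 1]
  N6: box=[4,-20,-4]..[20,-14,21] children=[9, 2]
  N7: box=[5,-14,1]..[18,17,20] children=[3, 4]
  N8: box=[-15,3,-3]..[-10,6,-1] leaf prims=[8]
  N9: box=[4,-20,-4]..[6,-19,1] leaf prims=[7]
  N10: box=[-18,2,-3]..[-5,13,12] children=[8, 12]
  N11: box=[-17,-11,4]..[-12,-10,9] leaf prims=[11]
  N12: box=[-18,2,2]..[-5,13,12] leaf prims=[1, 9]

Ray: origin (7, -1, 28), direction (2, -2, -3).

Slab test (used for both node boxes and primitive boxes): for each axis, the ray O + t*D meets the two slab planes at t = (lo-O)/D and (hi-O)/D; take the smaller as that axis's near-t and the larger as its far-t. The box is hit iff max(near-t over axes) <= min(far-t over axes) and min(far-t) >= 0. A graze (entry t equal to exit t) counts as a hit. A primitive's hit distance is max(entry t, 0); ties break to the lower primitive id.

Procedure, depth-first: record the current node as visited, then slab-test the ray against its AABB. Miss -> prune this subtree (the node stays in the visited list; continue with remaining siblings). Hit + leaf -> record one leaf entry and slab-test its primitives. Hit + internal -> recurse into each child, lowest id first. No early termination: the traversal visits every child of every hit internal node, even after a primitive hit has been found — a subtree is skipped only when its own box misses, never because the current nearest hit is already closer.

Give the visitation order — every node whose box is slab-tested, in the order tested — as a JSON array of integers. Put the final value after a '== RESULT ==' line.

Traverse from the root:
N0 x:[-25/2,13/2] y:[-9,19/2] z:[7/3,40/3] -> hit [7/3,13/2], descend [5, 6, 7, 10]
  N5 x:[-12,-3/2] y:[1/2,5] z:[19/3,40/3] -> miss, prune
  N6 x:[-3/2,13/2] y:[13/2,19/2] z:[7/3,32/3] -> hit [13/2,13/2], descend [2, 9]
    N2 x:[3,13/2] y:[13/2,17/2] z:[7/3,6] -> miss, prune
    N9 x:[-3/2,-1/2] y:[9,19/2] z:[9,32/3] -> miss, prune
  N7 x:[-1,11/2] y:[-9,13/2] z:[8/3,9] -> hit [8/3,11/2], descend [3, 4]
    N3 x:[-1,7/2] y:[4,13/2] z:[4,6] -> miss, prune
    N4 x:[0,11/2] y:[-9,4] z:[8/3,9] -> hit [8/3,4] leaf, test {P2(miss), P12(miss)}
  N10 x:[-25/2,-6] y:[-7,-3/2] z:[16/3,31/3] -> miss, prune

9 AABB tests over nodes [0, 5, 6, 2, 9, 7, 3, 4, 10]; 1 leaf entered; closest miss.

== RESULT ==
[0, 5, 6, 2, 9, 7, 3, 4, 10]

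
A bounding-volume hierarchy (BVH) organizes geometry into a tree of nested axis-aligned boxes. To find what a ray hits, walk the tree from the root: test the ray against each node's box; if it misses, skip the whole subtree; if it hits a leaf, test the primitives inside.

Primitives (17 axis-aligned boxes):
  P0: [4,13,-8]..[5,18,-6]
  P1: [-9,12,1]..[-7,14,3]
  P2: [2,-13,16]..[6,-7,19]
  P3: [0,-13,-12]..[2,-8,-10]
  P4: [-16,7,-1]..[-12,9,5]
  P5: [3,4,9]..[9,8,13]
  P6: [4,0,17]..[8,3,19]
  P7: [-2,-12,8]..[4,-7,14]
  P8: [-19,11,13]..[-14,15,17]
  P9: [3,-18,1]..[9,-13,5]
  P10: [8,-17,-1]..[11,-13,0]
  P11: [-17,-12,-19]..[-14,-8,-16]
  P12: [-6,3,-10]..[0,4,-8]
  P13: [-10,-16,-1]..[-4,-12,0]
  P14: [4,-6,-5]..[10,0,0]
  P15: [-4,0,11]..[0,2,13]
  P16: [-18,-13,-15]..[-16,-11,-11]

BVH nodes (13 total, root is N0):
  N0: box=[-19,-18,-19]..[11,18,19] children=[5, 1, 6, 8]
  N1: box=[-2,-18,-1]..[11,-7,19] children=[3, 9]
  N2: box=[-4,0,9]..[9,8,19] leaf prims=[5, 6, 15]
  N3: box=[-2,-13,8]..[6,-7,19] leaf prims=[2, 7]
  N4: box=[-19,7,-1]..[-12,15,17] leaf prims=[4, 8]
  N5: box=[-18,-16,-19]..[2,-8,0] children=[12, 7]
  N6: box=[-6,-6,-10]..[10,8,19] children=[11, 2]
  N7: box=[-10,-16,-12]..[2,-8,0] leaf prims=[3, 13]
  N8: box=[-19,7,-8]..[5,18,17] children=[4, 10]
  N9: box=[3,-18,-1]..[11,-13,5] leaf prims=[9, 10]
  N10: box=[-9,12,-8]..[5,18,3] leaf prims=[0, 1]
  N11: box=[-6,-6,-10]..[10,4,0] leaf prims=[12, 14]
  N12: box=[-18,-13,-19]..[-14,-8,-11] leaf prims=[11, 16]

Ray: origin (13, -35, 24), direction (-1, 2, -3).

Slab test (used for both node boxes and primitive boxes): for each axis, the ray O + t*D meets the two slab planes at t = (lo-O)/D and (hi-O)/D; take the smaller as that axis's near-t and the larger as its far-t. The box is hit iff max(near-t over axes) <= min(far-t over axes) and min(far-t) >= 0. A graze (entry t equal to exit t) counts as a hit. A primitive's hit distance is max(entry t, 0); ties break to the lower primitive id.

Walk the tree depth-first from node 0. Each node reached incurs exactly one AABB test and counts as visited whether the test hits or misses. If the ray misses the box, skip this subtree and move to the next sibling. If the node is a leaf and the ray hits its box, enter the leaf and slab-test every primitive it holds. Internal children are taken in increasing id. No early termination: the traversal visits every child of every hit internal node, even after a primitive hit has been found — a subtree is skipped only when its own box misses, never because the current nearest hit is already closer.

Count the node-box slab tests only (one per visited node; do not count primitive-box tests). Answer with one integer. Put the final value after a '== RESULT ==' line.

Traverse from the root:
N0 x:[2,32] y:[17/2,53/2] z:[5/3,43/3] -> hit [17/2,43/3], descend [1, 5, 6, 8]
  N1 x:[2,15] y:[17/2,14] z:[5/3,25/3] -> miss, prune
  N5 x:[11,31] y:[19/2,27/2] z:[8,43/3] -> hit [11,27/2], descend [7, 12]
    N7 x:[11,23] y:[19/2,27/2] z:[8,12] -> hit [11,12] leaf, test {P3@t=34/3, P13(miss)}
    N12 x:[27,31] y:[11,27/2] z:[35/3,43/3] -> miss, prune
  N6 x:[3,19] y:[29/2,43/2] z:[5/3,34/3] -> miss, prune
  N8 x:[8,32] y:[21,53/2] z:[7/3,32/3] -> miss, prune

Visited [0, 1, 5, 7, 12, 6, 8]. Tests: 7 box, 1 leaf. Nearest: P3.

== RESULT ==
7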